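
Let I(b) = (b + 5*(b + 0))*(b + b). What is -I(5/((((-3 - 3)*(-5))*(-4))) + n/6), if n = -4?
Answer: -289/48 ≈ -6.0208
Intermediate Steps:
I(b) = 12*b**2 (I(b) = (b + 5*b)*(2*b) = (6*b)*(2*b) = 12*b**2)
-I(5/((((-3 - 3)*(-5))*(-4))) + n/6) = -12*(5/((((-3 - 3)*(-5))*(-4))) - 4/6)**2 = -12*(5/((-6*(-5)*(-4))) - 4*1/6)**2 = -12*(5/((30*(-4))) - 2/3)**2 = -12*(5/(-120) - 2/3)**2 = -12*(5*(-1/120) - 2/3)**2 = -12*(-1/24 - 2/3)**2 = -12*(-17/24)**2 = -12*289/576 = -1*289/48 = -289/48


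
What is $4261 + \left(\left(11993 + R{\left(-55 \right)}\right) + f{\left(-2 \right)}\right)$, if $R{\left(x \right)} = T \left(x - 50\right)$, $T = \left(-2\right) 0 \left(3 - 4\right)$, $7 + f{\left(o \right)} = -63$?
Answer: $16184$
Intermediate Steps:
$f{\left(o \right)} = -70$ ($f{\left(o \right)} = -7 - 63 = -70$)
$T = 0$ ($T = 0 \left(3 - 4\right) = 0 \left(-1\right) = 0$)
$R{\left(x \right)} = 0$ ($R{\left(x \right)} = 0 \left(x - 50\right) = 0 \left(-50 + x\right) = 0$)
$4261 + \left(\left(11993 + R{\left(-55 \right)}\right) + f{\left(-2 \right)}\right) = 4261 + \left(\left(11993 + 0\right) - 70\right) = 4261 + \left(11993 - 70\right) = 4261 + 11923 = 16184$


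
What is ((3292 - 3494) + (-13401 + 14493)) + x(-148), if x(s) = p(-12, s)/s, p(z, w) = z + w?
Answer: 32970/37 ≈ 891.08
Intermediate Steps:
p(z, w) = w + z
x(s) = (-12 + s)/s (x(s) = (s - 12)/s = (-12 + s)/s)
((3292 - 3494) + (-13401 + 14493)) + x(-148) = ((3292 - 3494) + (-13401 + 14493)) + (-12 - 148)/(-148) = (-202 + 1092) - 1/148*(-160) = 890 + 40/37 = 32970/37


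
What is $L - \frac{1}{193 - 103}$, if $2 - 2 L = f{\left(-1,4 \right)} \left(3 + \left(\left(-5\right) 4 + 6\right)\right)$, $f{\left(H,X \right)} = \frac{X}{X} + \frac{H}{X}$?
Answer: $\frac{1841}{360} \approx 5.1139$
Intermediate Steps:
$f{\left(H,X \right)} = 1 + \frac{H}{X}$
$L = \frac{41}{8}$ ($L = 1 - \frac{\frac{-1 + 4}{4} \left(3 + \left(\left(-5\right) 4 + 6\right)\right)}{2} = 1 - \frac{\frac{1}{4} \cdot 3 \left(3 + \left(-20 + 6\right)\right)}{2} = 1 - \frac{\frac{3}{4} \left(3 - 14\right)}{2} = 1 - \frac{\frac{3}{4} \left(-11\right)}{2} = 1 - - \frac{33}{8} = 1 + \frac{33}{8} = \frac{41}{8} \approx 5.125$)
$L - \frac{1}{193 - 103} = \frac{41}{8} - \frac{1}{193 - 103} = \frac{41}{8} - \frac{1}{90} = \frac{1841}{360}$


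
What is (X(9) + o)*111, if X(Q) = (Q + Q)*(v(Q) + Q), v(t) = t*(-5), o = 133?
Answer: -57165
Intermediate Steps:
v(t) = -5*t
X(Q) = -8*Q**2 (X(Q) = (Q + Q)*(-5*Q + Q) = (2*Q)*(-4*Q) = -8*Q**2)
(X(9) + o)*111 = (-8*9**2 + 133)*111 = (-8*81 + 133)*111 = (-648 + 133)*111 = -515*111 = -57165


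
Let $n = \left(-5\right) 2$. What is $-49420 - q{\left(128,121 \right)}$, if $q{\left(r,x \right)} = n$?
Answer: $-49410$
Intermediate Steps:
$n = -10$
$q{\left(r,x \right)} = -10$
$-49420 - q{\left(128,121 \right)} = -49420 - -10 = -49420 + 10 = -49410$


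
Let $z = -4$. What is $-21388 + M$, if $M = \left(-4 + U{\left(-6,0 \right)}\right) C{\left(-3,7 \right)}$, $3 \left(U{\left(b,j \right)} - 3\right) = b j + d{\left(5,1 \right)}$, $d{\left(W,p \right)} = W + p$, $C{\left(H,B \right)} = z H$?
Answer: $-21376$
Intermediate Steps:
$C{\left(H,B \right)} = - 4 H$
$U{\left(b,j \right)} = 5 + \frac{b j}{3}$ ($U{\left(b,j \right)} = 3 + \frac{b j + \left(5 + 1\right)}{3} = 3 + \frac{b j + 6}{3} = 3 + \frac{6 + b j}{3} = 3 + \left(2 + \frac{b j}{3}\right) = 5 + \frac{b j}{3}$)
$M = 12$ ($M = \left(-4 + \left(5 + \frac{1}{3} \left(-6\right) 0\right)\right) \left(\left(-4\right) \left(-3\right)\right) = \left(-4 + \left(5 + 0\right)\right) 12 = \left(-4 + 5\right) 12 = 1 \cdot 12 = 12$)
$-21388 + M = -21388 + 12 = -21376$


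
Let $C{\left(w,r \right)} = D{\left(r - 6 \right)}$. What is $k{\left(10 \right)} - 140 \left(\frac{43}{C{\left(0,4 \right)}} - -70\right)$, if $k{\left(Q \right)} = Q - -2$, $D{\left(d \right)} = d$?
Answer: $-6778$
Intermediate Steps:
$k{\left(Q \right)} = 2 + Q$ ($k{\left(Q \right)} = Q + 2 = 2 + Q$)
$C{\left(w,r \right)} = -6 + r$ ($C{\left(w,r \right)} = r - 6 = -6 + r$)
$k{\left(10 \right)} - 140 \left(\frac{43}{C{\left(0,4 \right)}} - -70\right) = \left(2 + 10\right) - 140 \left(\frac{43}{-6 + 4} - -70\right) = 12 - 140 \left(\frac{43}{-2} + 70\right) = 12 - 140 \left(43 \left(- \frac{1}{2}\right) + 70\right) = 12 - 140 \left(- \frac{43}{2} + 70\right) = 12 - 6790 = -6778$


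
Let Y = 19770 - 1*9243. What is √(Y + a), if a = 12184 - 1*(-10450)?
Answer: √33161 ≈ 182.10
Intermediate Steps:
Y = 10527 (Y = 19770 - 9243 = 10527)
a = 22634 (a = 12184 + 10450 = 22634)
√(Y + a) = √(10527 + 22634) = √33161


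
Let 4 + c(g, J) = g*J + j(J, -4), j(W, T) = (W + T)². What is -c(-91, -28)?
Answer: -3568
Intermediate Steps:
j(W, T) = (T + W)²
c(g, J) = -4 + (-4 + J)² + J*g (c(g, J) = -4 + (g*J + (-4 + J)²) = -4 + (J*g + (-4 + J)²) = -4 + ((-4 + J)² + J*g) = -4 + (-4 + J)² + J*g)
-c(-91, -28) = -(-4 + (-4 - 28)² - 28*(-91)) = -(-4 + (-32)² + 2548) = -(-4 + 1024 + 2548) = -1*3568 = -3568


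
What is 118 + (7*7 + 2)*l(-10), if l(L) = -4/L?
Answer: 692/5 ≈ 138.40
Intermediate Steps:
118 + (7*7 + 2)*l(-10) = 118 + (7*7 + 2)*(-4/(-10)) = 118 + (49 + 2)*(-4*(-⅒)) = 118 + 51*(⅖) = 118 + 102/5 = 692/5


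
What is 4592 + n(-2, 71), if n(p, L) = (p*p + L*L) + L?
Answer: 9708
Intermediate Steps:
n(p, L) = L + L**2 + p**2 (n(p, L) = (p**2 + L**2) + L = (L**2 + p**2) + L = L + L**2 + p**2)
4592 + n(-2, 71) = 4592 + (71 + 71**2 + (-2)**2) = 4592 + (71 + 5041 + 4) = 4592 + 5116 = 9708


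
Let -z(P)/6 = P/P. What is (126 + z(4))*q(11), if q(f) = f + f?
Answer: 2640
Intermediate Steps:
z(P) = -6 (z(P) = -6*P/P = -6*1 = -6)
q(f) = 2*f
(126 + z(4))*q(11) = (126 - 6)*(2*11) = 120*22 = 2640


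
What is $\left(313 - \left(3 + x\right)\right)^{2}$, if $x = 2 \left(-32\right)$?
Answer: $139876$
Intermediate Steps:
$x = -64$
$\left(313 - \left(3 + x\right)\right)^{2} = \left(313 - -61\right)^{2} = \left(313 + \left(-3 + 64\right)\right)^{2} = \left(313 + 61\right)^{2} = 374^{2} = 139876$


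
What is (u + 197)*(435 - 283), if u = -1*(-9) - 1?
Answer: 31160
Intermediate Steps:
u = 8 (u = 9 - 1 = 8)
(u + 197)*(435 - 283) = (8 + 197)*(435 - 283) = 205*152 = 31160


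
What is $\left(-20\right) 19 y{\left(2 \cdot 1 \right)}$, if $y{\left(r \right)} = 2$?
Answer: $-760$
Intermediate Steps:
$\left(-20\right) 19 y{\left(2 \cdot 1 \right)} = \left(-20\right) 19 \cdot 2 = \left(-380\right) 2 = -760$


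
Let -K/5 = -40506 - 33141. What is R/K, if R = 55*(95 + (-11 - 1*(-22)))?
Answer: 1166/73647 ≈ 0.015832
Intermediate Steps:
R = 5830 (R = 55*(95 + (-11 + 22)) = 55*(95 + 11) = 55*106 = 5830)
K = 368235 (K = -5*(-40506 - 33141) = -5*(-73647) = 368235)
R/K = 5830/368235 = 5830*(1/368235) = 1166/73647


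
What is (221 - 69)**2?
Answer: 23104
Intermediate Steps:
(221 - 69)**2 = 152**2 = 23104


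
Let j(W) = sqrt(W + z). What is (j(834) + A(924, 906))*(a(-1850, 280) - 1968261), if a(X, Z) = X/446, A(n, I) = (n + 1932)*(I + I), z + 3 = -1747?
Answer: -2271458789865216/223 - 877846256*I*sqrt(229)/223 ≈ -1.0186e+13 - 5.957e+7*I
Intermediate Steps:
z = -1750 (z = -3 - 1747 = -1750)
A(n, I) = 2*I*(1932 + n) (A(n, I) = (1932 + n)*(2*I) = 2*I*(1932 + n))
a(X, Z) = X/446 (a(X, Z) = X*(1/446) = X/446)
j(W) = sqrt(-1750 + W) (j(W) = sqrt(W - 1750) = sqrt(-1750 + W))
(j(834) + A(924, 906))*(a(-1850, 280) - 1968261) = (sqrt(-1750 + 834) + 2*906*(1932 + 924))*((1/446)*(-1850) - 1968261) = (sqrt(-916) + 2*906*2856)*(-925/223 - 1968261) = (2*I*sqrt(229) + 5175072)*(-438923128/223) = (5175072 + 2*I*sqrt(229))*(-438923128/223) = -2271458789865216/223 - 877846256*I*sqrt(229)/223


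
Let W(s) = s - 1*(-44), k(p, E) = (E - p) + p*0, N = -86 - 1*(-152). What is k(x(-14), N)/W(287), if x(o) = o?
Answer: 80/331 ≈ 0.24169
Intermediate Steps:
N = 66 (N = -86 + 152 = 66)
k(p, E) = E - p (k(p, E) = (E - p) + 0 = E - p)
W(s) = 44 + s (W(s) = s + 44 = 44 + s)
k(x(-14), N)/W(287) = (66 - 1*(-14))/(44 + 287) = (66 + 14)/331 = 80*(1/331) = 80/331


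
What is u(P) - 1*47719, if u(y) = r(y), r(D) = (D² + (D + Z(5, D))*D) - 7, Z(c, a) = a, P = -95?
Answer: -20651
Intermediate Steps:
r(D) = -7 + 3*D² (r(D) = (D² + (D + D)*D) - 7 = (D² + (2*D)*D) - 7 = (D² + 2*D²) - 7 = 3*D² - 7 = -7 + 3*D²)
u(y) = -7 + 3*y²
u(P) - 1*47719 = (-7 + 3*(-95)²) - 1*47719 = (-7 + 3*9025) - 47719 = (-7 + 27075) - 47719 = 27068 - 47719 = -20651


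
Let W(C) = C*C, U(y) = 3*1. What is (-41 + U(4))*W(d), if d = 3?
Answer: -342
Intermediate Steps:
U(y) = 3
W(C) = C**2
(-41 + U(4))*W(d) = (-41 + 3)*3**2 = -38*9 = -342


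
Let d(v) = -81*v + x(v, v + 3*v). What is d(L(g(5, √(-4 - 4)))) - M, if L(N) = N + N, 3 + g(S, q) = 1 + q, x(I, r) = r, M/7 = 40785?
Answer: -285187 - 308*I*√2 ≈ -2.8519e+5 - 435.58*I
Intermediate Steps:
M = 285495 (M = 7*40785 = 285495)
g(S, q) = -2 + q (g(S, q) = -3 + (1 + q) = -2 + q)
L(N) = 2*N
d(v) = -77*v (d(v) = -81*v + (v + 3*v) = -81*v + 4*v = -77*v)
d(L(g(5, √(-4 - 4)))) - M = -154*(-2 + √(-4 - 4)) - 1*285495 = -154*(-2 + √(-8)) - 285495 = -154*(-2 + 2*I*√2) - 285495 = -77*(-4 + 4*I*√2) - 285495 = (308 - 308*I*√2) - 285495 = -285187 - 308*I*√2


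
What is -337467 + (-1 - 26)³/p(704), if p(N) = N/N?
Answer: -357150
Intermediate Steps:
p(N) = 1
-337467 + (-1 - 26)³/p(704) = -337467 + (-1 - 26)³/1 = -337467 + (-27)³*1 = -337467 - 19683*1 = -337467 - 19683 = -357150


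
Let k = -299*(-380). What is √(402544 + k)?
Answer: 2*√129041 ≈ 718.45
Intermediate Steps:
k = 113620
√(402544 + k) = √(402544 + 113620) = √516164 = 2*√129041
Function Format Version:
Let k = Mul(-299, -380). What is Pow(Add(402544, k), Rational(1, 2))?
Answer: Mul(2, Pow(129041, Rational(1, 2))) ≈ 718.45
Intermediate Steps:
k = 113620
Pow(Add(402544, k), Rational(1, 2)) = Pow(Add(402544, 113620), Rational(1, 2)) = Pow(516164, Rational(1, 2)) = Mul(2, Pow(129041, Rational(1, 2)))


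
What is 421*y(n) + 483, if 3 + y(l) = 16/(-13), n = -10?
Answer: -16876/13 ≈ -1298.2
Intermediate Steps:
y(l) = -55/13 (y(l) = -3 + 16/(-13) = -3 + 16*(-1/13) = -3 - 16/13 = -55/13)
421*y(n) + 483 = 421*(-55/13) + 483 = -23155/13 + 483 = -16876/13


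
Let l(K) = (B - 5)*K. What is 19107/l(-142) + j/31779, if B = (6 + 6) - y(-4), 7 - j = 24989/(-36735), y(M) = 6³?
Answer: 2028537715937/3149649422370 ≈ 0.64405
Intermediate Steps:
y(M) = 216
j = 282134/36735 (j = 7 - 24989/(-36735) = 7 - 24989*(-1)/36735 = 7 - 1*(-24989/36735) = 7 + 24989/36735 = 282134/36735 ≈ 7.6803)
B = -204 (B = (6 + 6) - 1*216 = 12 - 216 = -204)
l(K) = -209*K (l(K) = (-204 - 5)*K = -209*K)
19107/l(-142) + j/31779 = 19107/((-209*(-142))) + (282134/36735)/31779 = 19107/29678 + (282134/36735)*(1/31779) = 19107*(1/29678) + 282134/1167401565 = 1737/2698 + 282134/1167401565 = 2028537715937/3149649422370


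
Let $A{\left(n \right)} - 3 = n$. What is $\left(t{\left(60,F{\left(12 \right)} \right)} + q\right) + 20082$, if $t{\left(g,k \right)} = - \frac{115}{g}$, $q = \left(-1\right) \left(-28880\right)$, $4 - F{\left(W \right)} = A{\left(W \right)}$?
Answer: $\frac{587521}{12} \approx 48960.0$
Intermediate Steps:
$A{\left(n \right)} = 3 + n$
$F{\left(W \right)} = 1 - W$ ($F{\left(W \right)} = 4 - \left(3 + W\right) = 1 - W$)
$q = 28880$
$\left(t{\left(60,F{\left(12 \right)} \right)} + q\right) + 20082 = \left(- \frac{115}{60} + 28880\right) + 20082 = \left(\left(-115\right) \frac{1}{60} + 28880\right) + 20082 = \left(- \frac{23}{12} + 28880\right) + 20082 = \frac{346537}{12} + 20082 = \frac{587521}{12}$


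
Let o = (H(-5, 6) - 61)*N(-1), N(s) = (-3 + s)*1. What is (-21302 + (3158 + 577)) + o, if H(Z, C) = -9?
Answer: -17287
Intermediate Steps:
N(s) = -3 + s
o = 280 (o = (-9 - 61)*(-3 - 1) = -70*(-4) = 280)
(-21302 + (3158 + 577)) + o = (-21302 + (3158 + 577)) + 280 = (-21302 + 3735) + 280 = -17567 + 280 = -17287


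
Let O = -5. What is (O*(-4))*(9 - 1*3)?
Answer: 120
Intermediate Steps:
(O*(-4))*(9 - 1*3) = (-5*(-4))*(9 - 1*3) = 20*(9 - 3) = 20*6 = 120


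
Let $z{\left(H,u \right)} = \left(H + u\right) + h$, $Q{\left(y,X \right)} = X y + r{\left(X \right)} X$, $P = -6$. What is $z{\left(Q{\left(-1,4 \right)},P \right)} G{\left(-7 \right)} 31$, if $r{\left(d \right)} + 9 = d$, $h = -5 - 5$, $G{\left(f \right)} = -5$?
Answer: $6200$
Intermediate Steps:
$h = -10$ ($h = -5 - 5 = -10$)
$r{\left(d \right)} = -9 + d$
$Q{\left(y,X \right)} = X y + X \left(-9 + X\right)$ ($Q{\left(y,X \right)} = X y + \left(-9 + X\right) X = X y + X \left(-9 + X\right)$)
$z{\left(H,u \right)} = -10 + H + u$ ($z{\left(H,u \right)} = \left(H + u\right) - 10 = -10 + H + u$)
$z{\left(Q{\left(-1,4 \right)},P \right)} G{\left(-7 \right)} 31 = \left(-10 + 4 \left(-9 + 4 - 1\right) - 6\right) \left(-5\right) 31 = \left(-10 + 4 \left(-6\right) - 6\right) \left(-5\right) 31 = \left(-10 - 24 - 6\right) \left(-5\right) 31 = \left(-40\right) \left(-5\right) 31 = 200 \cdot 31 = 6200$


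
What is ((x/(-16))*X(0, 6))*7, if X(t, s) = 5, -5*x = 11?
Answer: 77/16 ≈ 4.8125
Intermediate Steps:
x = -11/5 (x = -1/5*11 = -11/5 ≈ -2.2000)
((x/(-16))*X(0, 6))*7 = (-11/5/(-16)*5)*7 = (-11/5*(-1/16)*5)*7 = ((11/80)*5)*7 = (11/16)*7 = 77/16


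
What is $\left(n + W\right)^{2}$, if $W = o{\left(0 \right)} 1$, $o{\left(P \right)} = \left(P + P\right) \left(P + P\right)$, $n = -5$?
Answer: $25$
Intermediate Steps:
$o{\left(P \right)} = 4 P^{2}$ ($o{\left(P \right)} = 2 P 2 P = 4 P^{2}$)
$W = 0$ ($W = 4 \cdot 0^{2} \cdot 1 = 4 \cdot 0 \cdot 1 = 0 \cdot 1 = 0$)
$\left(n + W\right)^{2} = \left(-5 + 0\right)^{2} = \left(-5\right)^{2} = 25$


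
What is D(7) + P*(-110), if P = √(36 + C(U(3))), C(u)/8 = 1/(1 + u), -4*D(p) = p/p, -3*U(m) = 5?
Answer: -¼ - 220*√6 ≈ -539.14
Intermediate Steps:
U(m) = -5/3 (U(m) = -⅓*5 = -5/3)
D(p) = -¼ (D(p) = -p/(4*p) = -¼*1 = -¼)
C(u) = 8/(1 + u)
P = 2*√6 (P = √(36 + 8/(1 - 5/3)) = √(36 + 8/(-⅔)) = √(36 + 8*(-3/2)) = √(36 - 12) = √24 = 2*√6 ≈ 4.8990)
D(7) + P*(-110) = -¼ + (2*√6)*(-110) = -¼ - 220*√6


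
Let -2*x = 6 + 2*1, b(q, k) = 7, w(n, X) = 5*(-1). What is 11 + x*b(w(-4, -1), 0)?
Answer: -17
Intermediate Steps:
w(n, X) = -5
x = -4 (x = -(6 + 2*1)/2 = -(6 + 2)/2 = -½*8 = -4)
11 + x*b(w(-4, -1), 0) = 11 - 4*7 = 11 - 28 = -17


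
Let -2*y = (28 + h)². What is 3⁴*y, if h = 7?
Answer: -99225/2 ≈ -49613.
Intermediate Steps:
y = -1225/2 (y = -(28 + 7)²/2 = -½*35² = -½*1225 = -1225/2 ≈ -612.50)
3⁴*y = 3⁴*(-1225/2) = 81*(-1225/2) = -99225/2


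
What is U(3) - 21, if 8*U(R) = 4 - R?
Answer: -167/8 ≈ -20.875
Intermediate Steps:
U(R) = ½ - R/8 (U(R) = (4 - R)/8 = ½ - R/8)
U(3) - 21 = (½ - ⅛*3) - 21 = (½ - 3/8) - 21 = ⅛ - 21 = -167/8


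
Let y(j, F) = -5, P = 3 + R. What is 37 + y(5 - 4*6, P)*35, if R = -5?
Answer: -138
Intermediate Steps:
P = -2 (P = 3 - 5 = -2)
37 + y(5 - 4*6, P)*35 = 37 - 5*35 = 37 - 175 = -138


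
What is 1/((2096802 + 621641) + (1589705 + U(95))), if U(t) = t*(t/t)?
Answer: 1/4308243 ≈ 2.3211e-7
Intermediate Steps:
U(t) = t (U(t) = t*1 = t)
1/((2096802 + 621641) + (1589705 + U(95))) = 1/((2096802 + 621641) + (1589705 + 95)) = 1/(2718443 + 1589800) = 1/4308243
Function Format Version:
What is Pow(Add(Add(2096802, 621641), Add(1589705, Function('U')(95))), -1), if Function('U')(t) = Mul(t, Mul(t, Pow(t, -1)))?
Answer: Rational(1, 4308243) ≈ 2.3211e-7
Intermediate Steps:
Function('U')(t) = t (Function('U')(t) = Mul(t, 1) = t)
Pow(Add(Add(2096802, 621641), Add(1589705, Function('U')(95))), -1) = Pow(Add(Add(2096802, 621641), Add(1589705, 95)), -1) = Pow(Add(2718443, 1589800), -1) = Pow(4308243, -1) = Rational(1, 4308243)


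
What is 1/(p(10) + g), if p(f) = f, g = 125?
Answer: 1/135 ≈ 0.0074074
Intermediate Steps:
1/(p(10) + g) = 1/(10 + 125) = 1/135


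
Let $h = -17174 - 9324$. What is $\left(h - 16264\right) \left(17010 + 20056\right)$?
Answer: $-1585016292$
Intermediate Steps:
$h = -26498$
$\left(h - 16264\right) \left(17010 + 20056\right) = \left(-26498 - 16264\right) \left(17010 + 20056\right) = \left(-42762\right) 37066 = -1585016292$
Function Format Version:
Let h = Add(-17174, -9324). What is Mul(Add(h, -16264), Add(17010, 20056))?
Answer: -1585016292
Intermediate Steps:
h = -26498
Mul(Add(h, -16264), Add(17010, 20056)) = Mul(Add(-26498, -16264), Add(17010, 20056)) = Mul(-42762, 37066) = -1585016292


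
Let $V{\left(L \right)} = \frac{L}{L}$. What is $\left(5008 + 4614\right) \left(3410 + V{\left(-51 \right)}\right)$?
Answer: $32820642$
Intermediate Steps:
$V{\left(L \right)} = 1$
$\left(5008 + 4614\right) \left(3410 + V{\left(-51 \right)}\right) = \left(5008 + 4614\right) \left(3410 + 1\right) = 9622 \cdot 3411 = 32820642$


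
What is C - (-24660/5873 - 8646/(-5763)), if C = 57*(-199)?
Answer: -127941654445/11282033 ≈ -11340.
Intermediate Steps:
C = -11343
C - (-24660/5873 - 8646/(-5763)) = -11343 - (-24660/5873 - 8646/(-5763)) = -11343 - (-24660*1/5873 - 8646*(-1/5763)) = -11343 - (-24660/5873 + 2882/1921) = -11343 - 1*(-30445874/11282033) = -11343 + 30445874/11282033 = -127941654445/11282033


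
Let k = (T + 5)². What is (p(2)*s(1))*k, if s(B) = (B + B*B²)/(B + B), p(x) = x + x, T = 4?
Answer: 324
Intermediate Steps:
p(x) = 2*x
k = 81 (k = (4 + 5)² = 9² = 81)
s(B) = (B + B³)/(2*B) (s(B) = (B + B³)/((2*B)) = (B + B³)*(1/(2*B)) = (B + B³)/(2*B))
(p(2)*s(1))*k = ((2*2)*(½ + (½)*1²))*81 = (4*(½ + (½)*1))*81 = (4*(½ + ½))*81 = (4*1)*81 = 4*81 = 324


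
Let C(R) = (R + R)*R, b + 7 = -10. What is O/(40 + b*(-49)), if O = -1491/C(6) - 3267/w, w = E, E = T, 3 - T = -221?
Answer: -23717/586656 ≈ -0.040427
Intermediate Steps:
b = -17 (b = -7 - 10 = -17)
T = 224 (T = 3 - 1*(-221) = 3 + 221 = 224)
E = 224
C(R) = 2*R**2 (C(R) = (2*R)*R = 2*R**2)
w = 224
O = -23717/672 (O = -1491/(2*6**2) - 3267/224 = -1491/(2*36) - 3267*1/224 = -1491/72 - 3267/224 = -1491*1/72 - 3267/224 = -497/24 - 3267/224 = -23717/672 ≈ -35.293)
O/(40 + b*(-49)) = -23717/(672*(40 - 17*(-49))) = -23717/(672*(40 + 833)) = -23717/672/873 = -23717/672*1/873 = -23717/586656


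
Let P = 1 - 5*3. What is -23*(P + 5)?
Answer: 207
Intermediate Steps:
P = -14 (P = 1 - 15 = -14)
-23*(P + 5) = -23*(-14 + 5) = -23*(-9) = 207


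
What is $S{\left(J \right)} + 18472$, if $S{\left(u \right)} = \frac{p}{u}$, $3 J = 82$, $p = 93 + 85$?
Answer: $\frac{757619}{41} \approx 18479.0$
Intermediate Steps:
$p = 178$
$J = \frac{82}{3}$ ($J = \frac{1}{3} \cdot 82 = \frac{82}{3} \approx 27.333$)
$S{\left(u \right)} = \frac{178}{u}$
$S{\left(J \right)} + 18472 = \frac{178}{\frac{82}{3}} + 18472 = 178 \cdot \frac{3}{82} + 18472 = \frac{267}{41} + 18472 = \frac{757619}{41}$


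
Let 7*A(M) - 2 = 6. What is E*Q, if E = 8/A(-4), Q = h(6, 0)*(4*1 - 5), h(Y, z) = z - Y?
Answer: 42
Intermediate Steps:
A(M) = 8/7 (A(M) = 2/7 + (⅐)*6 = 2/7 + 6/7 = 8/7)
Q = 6 (Q = (0 - 1*6)*(4*1 - 5) = (0 - 6)*(4 - 5) = -6*(-1) = 6)
E = 7 (E = 8/(8/7) = 8*(7/8) = 7)
E*Q = 7*6 = 42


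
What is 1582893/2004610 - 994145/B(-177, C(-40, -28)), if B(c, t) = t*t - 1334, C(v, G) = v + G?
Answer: -99383264524/329758345 ≈ -301.38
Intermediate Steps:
C(v, G) = G + v
B(c, t) = -1334 + t² (B(c, t) = t² - 1334 = -1334 + t²)
1582893/2004610 - 994145/B(-177, C(-40, -28)) = 1582893/2004610 - 994145/(-1334 + (-28 - 40)²) = 1582893*(1/2004610) - 994145/(-1334 + (-68)²) = 1582893/2004610 - 994145/(-1334 + 4624) = 1582893/2004610 - 994145/3290 = 1582893/2004610 - 994145*1/3290 = 1582893/2004610 - 198829/658 = -99383264524/329758345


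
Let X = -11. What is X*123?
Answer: -1353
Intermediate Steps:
X*123 = -11*123 = -1353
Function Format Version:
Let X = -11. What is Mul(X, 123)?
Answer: -1353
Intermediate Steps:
Mul(X, 123) = Mul(-11, 123) = -1353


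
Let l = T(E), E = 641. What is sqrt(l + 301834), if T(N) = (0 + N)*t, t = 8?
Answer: sqrt(306962) ≈ 554.04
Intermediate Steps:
T(N) = 8*N (T(N) = (0 + N)*8 = N*8 = 8*N)
l = 5128 (l = 8*641 = 5128)
sqrt(l + 301834) = sqrt(5128 + 301834) = sqrt(306962)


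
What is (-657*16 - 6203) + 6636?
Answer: -10079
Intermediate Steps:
(-657*16 - 6203) + 6636 = (-10512 - 6203) + 6636 = -16715 + 6636 = -10079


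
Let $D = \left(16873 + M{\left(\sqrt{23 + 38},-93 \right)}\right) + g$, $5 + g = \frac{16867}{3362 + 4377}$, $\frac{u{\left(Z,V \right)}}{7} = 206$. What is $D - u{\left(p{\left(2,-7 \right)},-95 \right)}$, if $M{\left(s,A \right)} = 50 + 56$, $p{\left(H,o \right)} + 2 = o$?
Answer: $\frac{120219015}{7739} \approx 15534.0$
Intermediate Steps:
$p{\left(H,o \right)} = -2 + o$
$u{\left(Z,V \right)} = 1442$ ($u{\left(Z,V \right)} = 7 \cdot 206 = 1442$)
$M{\left(s,A \right)} = 106$
$g = - \frac{21828}{7739}$ ($g = -5 + \frac{16867}{3362 + 4377} = -5 + \frac{16867}{7739} = - \frac{21828}{7739} \approx -2.8205$)
$D = \frac{131378653}{7739}$ ($D = \left(16873 + 106\right) - \frac{21828}{7739} = 16979 - \frac{21828}{7739} = \frac{131378653}{7739} \approx 16976.0$)
$D - u{\left(p{\left(2,-7 \right)},-95 \right)} = \frac{131378653}{7739} - 1442 = \frac{120219015}{7739}$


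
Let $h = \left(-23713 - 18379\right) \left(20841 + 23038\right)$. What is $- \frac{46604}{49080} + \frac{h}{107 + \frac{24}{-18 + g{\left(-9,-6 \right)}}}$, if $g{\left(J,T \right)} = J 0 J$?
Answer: $- \frac{67986412384447}{3889590} \approx -1.7479 \cdot 10^{7}$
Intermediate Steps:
$g{\left(J,T \right)} = 0$ ($g{\left(J,T \right)} = 0 J = 0$)
$h = -1846954868$ ($h = \left(-42092\right) 43879 = -1846954868$)
$- \frac{46604}{49080} + \frac{h}{107 + \frac{24}{-18 + g{\left(-9,-6 \right)}}} = - \frac{46604}{49080} - \frac{1846954868}{107 + \frac{24}{-18 + 0}} = \left(-46604\right) \frac{1}{49080} - \frac{1846954868}{107 + \frac{24}{-18}} = - \frac{11651}{12270} - \frac{1846954868}{107 + 24 \left(- \frac{1}{18}\right)} = - \frac{11651}{12270} - \frac{1846954868}{107 - \frac{4}{3}} = - \frac{11651}{12270} - \frac{1846954868}{\frac{317}{3}} = - \frac{11651}{12270} - \frac{5540864604}{317} = - \frac{67986412384447}{3889590}$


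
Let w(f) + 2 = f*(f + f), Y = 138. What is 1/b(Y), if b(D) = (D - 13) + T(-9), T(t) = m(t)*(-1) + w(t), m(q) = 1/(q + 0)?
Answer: 9/2566 ≈ 0.0035074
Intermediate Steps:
w(f) = -2 + 2*f**2 (w(f) = -2 + f*(f + f) = -2 + f*(2*f) = -2 + 2*f**2)
m(q) = 1/q
T(t) = -2 - 1/t + 2*t**2 (T(t) = -1/t + (-2 + 2*t**2) = -2 - 1/t + 2*t**2)
b(D) = 1324/9 + D (b(D) = (D - 13) + (-2 - 1/(-9) + 2*(-9)**2) = (-13 + D) + (-2 - 1*(-1/9) + 2*81) = (-13 + D) + (-2 + 1/9 + 162) = (-13 + D) + 1441/9 = 1324/9 + D)
1/b(Y) = 1/(1324/9 + 138) = 1/(2566/9) = 9/2566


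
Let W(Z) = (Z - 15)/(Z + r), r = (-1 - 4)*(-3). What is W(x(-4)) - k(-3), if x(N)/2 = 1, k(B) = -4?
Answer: 55/17 ≈ 3.2353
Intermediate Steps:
r = 15 (r = -5*(-3) = 15)
x(N) = 2 (x(N) = 2*1 = 2)
W(Z) = (-15 + Z)/(15 + Z) (W(Z) = (Z - 15)/(Z + 15) = (-15 + Z)/(15 + Z))
W(x(-4)) - k(-3) = (-15 + 2)/(15 + 2) - 1*(-4) = -13/17 + 4 = 55/17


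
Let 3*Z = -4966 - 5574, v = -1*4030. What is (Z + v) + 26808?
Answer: 57794/3 ≈ 19265.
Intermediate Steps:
v = -4030
Z = -10540/3 (Z = (-4966 - 5574)/3 = (⅓)*(-10540) = -10540/3 ≈ -3513.3)
(Z + v) + 26808 = (-10540/3 - 4030) + 26808 = -22630/3 + 26808 = 57794/3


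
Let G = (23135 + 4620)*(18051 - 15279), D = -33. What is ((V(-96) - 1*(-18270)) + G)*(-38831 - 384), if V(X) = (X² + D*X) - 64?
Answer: -3018278551750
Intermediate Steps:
V(X) = -64 + X² - 33*X (V(X) = (X² - 33*X) - 64 = -64 + X² - 33*X)
G = 76936860 (G = 27755*2772 = 76936860)
((V(-96) - 1*(-18270)) + G)*(-38831 - 384) = (((-64 + (-96)² - 33*(-96)) - 1*(-18270)) + 76936860)*(-38831 - 384) = (((-64 + 9216 + 3168) + 18270) + 76936860)*(-39215) = ((12320 + 18270) + 76936860)*(-39215) = (30590 + 76936860)*(-39215) = 76967450*(-39215) = -3018278551750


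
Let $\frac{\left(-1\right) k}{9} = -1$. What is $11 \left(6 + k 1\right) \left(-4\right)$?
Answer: $-660$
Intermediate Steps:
$k = 9$ ($k = \left(-9\right) \left(-1\right) = 9$)
$11 \left(6 + k 1\right) \left(-4\right) = 11 \left(6 + 9 \cdot 1\right) \left(-4\right) = 11 \left(6 + 9\right) \left(-4\right) = 11 \cdot 15 \left(-4\right) = 165 \left(-4\right) = -660$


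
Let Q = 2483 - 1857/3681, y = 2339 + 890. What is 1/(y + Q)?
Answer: 1227/7008005 ≈ 0.00017509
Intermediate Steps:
y = 3229
Q = 3046022/1227 (Q = 2483 - 1857/3681 = 2483 - 1*619/1227 = 2483 - 619/1227 = 3046022/1227 ≈ 2482.5)
1/(y + Q) = 1/(3229 + 3046022/1227) = 1/(7008005/1227) = 1227/7008005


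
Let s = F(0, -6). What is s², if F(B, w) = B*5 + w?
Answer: 36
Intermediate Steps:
F(B, w) = w + 5*B (F(B, w) = 5*B + w = w + 5*B)
s = -6 (s = -6 + 5*0 = -6 + 0 = -6)
s² = (-6)² = 36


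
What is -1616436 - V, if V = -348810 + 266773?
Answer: -1534399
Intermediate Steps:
V = -82037
-1616436 - V = -1616436 - 1*(-82037) = -1616436 + 82037 = -1534399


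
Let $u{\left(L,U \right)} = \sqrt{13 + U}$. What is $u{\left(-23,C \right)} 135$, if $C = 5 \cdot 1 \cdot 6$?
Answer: $135 \sqrt{43} \approx 885.25$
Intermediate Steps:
$C = 30$ ($C = 5 \cdot 6 = 30$)
$u{\left(-23,C \right)} 135 = \sqrt{13 + 30} \cdot 135 = \sqrt{43} \cdot 135 = 135 \sqrt{43}$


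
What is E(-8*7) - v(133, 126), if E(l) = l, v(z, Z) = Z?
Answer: -182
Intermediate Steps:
E(-8*7) - v(133, 126) = -8*7 - 1*126 = -56 - 126 = -182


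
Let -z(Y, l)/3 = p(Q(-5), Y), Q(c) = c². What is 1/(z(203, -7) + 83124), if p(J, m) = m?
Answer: 1/82515 ≈ 1.2119e-5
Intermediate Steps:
z(Y, l) = -3*Y
1/(z(203, -7) + 83124) = 1/(-3*203 + 83124) = 1/(-609 + 83124) = 1/82515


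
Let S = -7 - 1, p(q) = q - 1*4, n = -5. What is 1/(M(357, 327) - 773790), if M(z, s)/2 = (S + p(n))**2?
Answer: -1/773212 ≈ -1.2933e-6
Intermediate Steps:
p(q) = -4 + q (p(q) = q - 4 = -4 + q)
S = -8
M(z, s) = 578 (M(z, s) = 2*(-8 + (-4 - 5))**2 = 2*(-8 - 9)**2 = 2*(-17)**2 = 2*289 = 578)
1/(M(357, 327) - 773790) = 1/(578 - 773790) = 1/(-773212) = -1/773212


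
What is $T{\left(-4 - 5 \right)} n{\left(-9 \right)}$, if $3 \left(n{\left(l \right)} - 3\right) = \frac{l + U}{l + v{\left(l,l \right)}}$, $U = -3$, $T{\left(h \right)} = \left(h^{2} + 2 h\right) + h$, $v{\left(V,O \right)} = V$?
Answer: $174$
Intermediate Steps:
$T{\left(h \right)} = h^{2} + 3 h$
$n{\left(l \right)} = 3 + \frac{-3 + l}{6 l}$ ($n{\left(l \right)} = 3 + \frac{\left(l - 3\right) \frac{1}{l + l}}{3} = 3 + \frac{\left(-3 + l\right) \frac{1}{2 l}}{3} = 3 + \frac{\frac{1}{2} \frac{1}{l} \left(-3 + l\right)}{3} = 3 + \frac{-3 + l}{6 l}$)
$T{\left(-4 - 5 \right)} n{\left(-9 \right)} = \left(-4 - 5\right) \left(3 - 9\right) \frac{-3 + 19 \left(-9\right)}{6 \left(-9\right)} = - 9 \left(3 - 9\right) \frac{1}{6} \left(- \frac{1}{9}\right) \left(-3 - 171\right) = \left(-9\right) \left(-6\right) \frac{1}{6} \left(- \frac{1}{9}\right) \left(-174\right) = 54 \cdot \frac{29}{9} = 174$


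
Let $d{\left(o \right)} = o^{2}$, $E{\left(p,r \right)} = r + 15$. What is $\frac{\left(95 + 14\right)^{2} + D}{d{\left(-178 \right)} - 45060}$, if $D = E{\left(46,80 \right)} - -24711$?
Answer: $- \frac{36687}{13376} \approx -2.7427$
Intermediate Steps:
$E{\left(p,r \right)} = 15 + r$
$D = 24806$ ($D = \left(15 + 80\right) - -24711 = 95 + 24711 = 24806$)
$\frac{\left(95 + 14\right)^{2} + D}{d{\left(-178 \right)} - 45060} = \frac{\left(95 + 14\right)^{2} + 24806}{\left(-178\right)^{2} - 45060} = \frac{109^{2} + 24806}{31684 - 45060} = \frac{11881 + 24806}{-13376} = 36687 \left(- \frac{1}{13376}\right) = - \frac{36687}{13376}$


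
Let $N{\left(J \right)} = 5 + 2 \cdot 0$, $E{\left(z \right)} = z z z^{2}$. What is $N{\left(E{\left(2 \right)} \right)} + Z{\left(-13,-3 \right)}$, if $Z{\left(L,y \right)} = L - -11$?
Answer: $3$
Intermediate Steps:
$Z{\left(L,y \right)} = 11 + L$ ($Z{\left(L,y \right)} = L + 11 = 11 + L$)
$E{\left(z \right)} = z^{4}$ ($E{\left(z \right)} = z^{2} z^{2} = z^{4}$)
$N{\left(J \right)} = 5$ ($N{\left(J \right)} = 5 + 0 = 5$)
$N{\left(E{\left(2 \right)} \right)} + Z{\left(-13,-3 \right)} = 5 + \left(11 - 13\right) = 5 - 2 = 3$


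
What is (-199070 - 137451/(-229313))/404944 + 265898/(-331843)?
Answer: -39839369993116793/30814583741718896 ≈ -1.2929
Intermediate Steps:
(-199070 - 137451/(-229313))/404944 + 265898/(-331843) = (-199070 - 137451*(-1/229313))*(1/404944) + 265898*(-1/331843) = (-199070 + 137451/229313)*(1/404944) - 265898/331843 = -45649201459/229313*1/404944 - 265898/331843 = -45649201459/92858923472 - 265898/331843 = -39839369993116793/30814583741718896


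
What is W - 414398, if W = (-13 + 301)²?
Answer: -331454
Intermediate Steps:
W = 82944 (W = 288² = 82944)
W - 414398 = 82944 - 414398 = -331454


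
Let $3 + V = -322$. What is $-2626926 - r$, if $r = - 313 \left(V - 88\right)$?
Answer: $-2756195$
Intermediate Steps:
$V = -325$ ($V = -3 - 322 = -325$)
$r = 129269$ ($r = - 313 \left(-325 - 88\right) = \left(-313\right) \left(-413\right) = 129269$)
$-2626926 - r = -2626926 - 129269 = -2756195$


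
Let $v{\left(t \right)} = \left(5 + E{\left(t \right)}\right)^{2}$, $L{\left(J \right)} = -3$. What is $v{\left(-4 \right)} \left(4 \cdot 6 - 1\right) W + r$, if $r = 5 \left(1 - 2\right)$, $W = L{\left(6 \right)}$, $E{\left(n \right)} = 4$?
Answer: $-5594$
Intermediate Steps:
$W = -3$
$v{\left(t \right)} = 81$ ($v{\left(t \right)} = \left(5 + 4\right)^{2} = 9^{2} = 81$)
$r = -5$ ($r = 5 \left(-1\right) = -5$)
$v{\left(-4 \right)} \left(4 \cdot 6 - 1\right) W + r = 81 \left(4 \cdot 6 - 1\right) \left(-3\right) - 5 = 81 \left(24 - 1\right) \left(-3\right) - 5 = 81 \cdot 23 \left(-3\right) - 5 = 81 \left(-69\right) - 5 = -5589 - 5 = -5594$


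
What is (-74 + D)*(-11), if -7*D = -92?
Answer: 4686/7 ≈ 669.43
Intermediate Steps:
D = 92/7 (D = -⅐*(-92) = 92/7 ≈ 13.143)
(-74 + D)*(-11) = (-74 + 92/7)*(-11) = -426/7*(-11) = 4686/7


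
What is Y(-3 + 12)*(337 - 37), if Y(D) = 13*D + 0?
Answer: 35100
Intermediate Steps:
Y(D) = 13*D
Y(-3 + 12)*(337 - 37) = (13*(-3 + 12))*(337 - 37) = (13*9)*300 = 117*300 = 35100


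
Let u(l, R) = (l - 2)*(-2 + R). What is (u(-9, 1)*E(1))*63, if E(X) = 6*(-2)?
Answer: -8316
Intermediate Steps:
u(l, R) = (-2 + R)*(-2 + l) (u(l, R) = (-2 + l)*(-2 + R) = (-2 + R)*(-2 + l))
E(X) = -12
(u(-9, 1)*E(1))*63 = ((4 - 2*1 - 2*(-9) + 1*(-9))*(-12))*63 = ((4 - 2 + 18 - 9)*(-12))*63 = (11*(-12))*63 = -132*63 = -8316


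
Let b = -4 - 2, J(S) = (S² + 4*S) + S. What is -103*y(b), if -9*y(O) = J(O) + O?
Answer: 0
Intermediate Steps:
J(S) = S² + 5*S
b = -6
y(O) = -O/9 - O*(5 + O)/9 (y(O) = -(O*(5 + O) + O)/9 = -(O + O*(5 + O))/9 = -O/9 - O*(5 + O)/9)
-103*y(b) = -103*(-6)*(-6 - 1*(-6))/9 = -103*(-6)*(-6 + 6)/9 = -103*(-6)*0/9 = -103*0 = 0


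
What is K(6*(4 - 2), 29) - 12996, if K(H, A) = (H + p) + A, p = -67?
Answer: -13022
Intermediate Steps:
K(H, A) = -67 + A + H (K(H, A) = (H - 67) + A = (-67 + H) + A = -67 + A + H)
K(6*(4 - 2), 29) - 12996 = (-67 + 29 + 6*(4 - 2)) - 12996 = (-67 + 29 + 6*2) - 12996 = (-67 + 29 + 12) - 12996 = -26 - 12996 = -13022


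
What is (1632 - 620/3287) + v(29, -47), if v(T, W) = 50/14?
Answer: 37628523/23009 ≈ 1635.4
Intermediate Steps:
v(T, W) = 25/7 (v(T, W) = 50*(1/14) = 25/7)
(1632 - 620/3287) + v(29, -47) = (1632 - 620/3287) + 25/7 = 5363764/3287 + 25/7 = 37628523/23009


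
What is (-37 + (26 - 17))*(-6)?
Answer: 168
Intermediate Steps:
(-37 + (26 - 17))*(-6) = (-37 + 9)*(-6) = -28*(-6) = 168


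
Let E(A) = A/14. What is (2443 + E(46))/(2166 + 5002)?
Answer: 4281/12544 ≈ 0.34128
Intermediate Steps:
E(A) = A/14 (E(A) = A*(1/14) = A/14)
(2443 + E(46))/(2166 + 5002) = (2443 + (1/14)*46)/(2166 + 5002) = (2443 + 23/7)/7168 = (17124/7)*(1/7168) = 4281/12544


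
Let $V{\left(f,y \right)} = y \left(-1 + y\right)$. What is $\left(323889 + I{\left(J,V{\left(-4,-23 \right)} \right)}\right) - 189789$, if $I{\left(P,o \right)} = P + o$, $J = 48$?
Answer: $134700$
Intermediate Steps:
$\left(323889 + I{\left(J,V{\left(-4,-23 \right)} \right)}\right) - 189789 = \left(323889 - \left(-48 + 23 \left(-1 - 23\right)\right)\right) - 189789 = \left(323889 + \left(48 - -552\right)\right) - 189789 = \left(323889 + \left(48 + 552\right)\right) - 189789 = \left(323889 + 600\right) - 189789 = 324489 - 189789 = 134700$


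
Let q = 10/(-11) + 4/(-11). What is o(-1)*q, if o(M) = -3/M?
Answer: -42/11 ≈ -3.8182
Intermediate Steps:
q = -14/11 (q = 10*(-1/11) + 4*(-1/11) = -10/11 - 4/11 = -14/11 ≈ -1.2727)
o(-1)*q = -3/(-1)*(-14/11) = -3*(-1)*(-14/11) = 3*(-14/11) = -42/11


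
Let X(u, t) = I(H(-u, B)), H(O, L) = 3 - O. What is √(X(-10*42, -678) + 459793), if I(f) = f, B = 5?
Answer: 4*√28711 ≈ 677.77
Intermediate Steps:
X(u, t) = 3 + u (X(u, t) = 3 - (-1)*u = 3 + u)
√(X(-10*42, -678) + 459793) = √((3 - 10*42) + 459793) = √((3 - 420) + 459793) = √(-417 + 459793) = √459376 = 4*√28711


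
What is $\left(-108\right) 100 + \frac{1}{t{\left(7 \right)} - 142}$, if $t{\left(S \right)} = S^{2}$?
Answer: $- \frac{1004401}{93} \approx -10800.0$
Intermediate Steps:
$\left(-108\right) 100 + \frac{1}{t{\left(7 \right)} - 142} = \left(-108\right) 100 + \frac{1}{7^{2} - 142} = -10800 + \frac{1}{49 - 142} = -10800 + \frac{1}{-93} = -10800 - \frac{1}{93} = - \frac{1004401}{93}$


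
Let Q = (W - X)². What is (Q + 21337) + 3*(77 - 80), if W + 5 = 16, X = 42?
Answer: 22289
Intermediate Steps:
W = 11 (W = -5 + 16 = 11)
Q = 961 (Q = (11 - 1*42)² = (11 - 42)² = (-31)² = 961)
(Q + 21337) + 3*(77 - 80) = (961 + 21337) + 3*(77 - 80) = 22298 + 3*(-3) = 22298 - 9 = 22289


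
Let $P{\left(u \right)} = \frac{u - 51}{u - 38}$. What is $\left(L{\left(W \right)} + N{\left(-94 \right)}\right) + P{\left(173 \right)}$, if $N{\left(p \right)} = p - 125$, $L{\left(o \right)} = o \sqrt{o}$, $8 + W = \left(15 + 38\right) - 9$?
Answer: $- \frac{283}{135} \approx -2.0963$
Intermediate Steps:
$W = 36$ ($W = -8 + \left(\left(15 + 38\right) - 9\right) = -8 + \left(53 - 9\right) = -8 + 44 = 36$)
$L{\left(o \right)} = o^{\frac{3}{2}}$
$P{\left(u \right)} = \frac{-51 + u}{-38 + u}$
$N{\left(p \right)} = -125 + p$
$\left(L{\left(W \right)} + N{\left(-94 \right)}\right) + P{\left(173 \right)} = \left(36^{\frac{3}{2}} - 219\right) + \frac{-51 + 173}{-38 + 173} = \left(216 - 219\right) + \frac{1}{135} \cdot 122 = -3 + \frac{1}{135} \cdot 122 = -3 + \frac{122}{135} = - \frac{283}{135}$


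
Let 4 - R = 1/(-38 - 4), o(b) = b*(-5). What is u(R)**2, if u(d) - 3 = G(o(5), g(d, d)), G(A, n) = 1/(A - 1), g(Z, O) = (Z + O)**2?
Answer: 5929/676 ≈ 8.7707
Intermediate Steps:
g(Z, O) = (O + Z)**2
o(b) = -5*b
R = 169/42 (R = 4 - 1/(-38 - 4) = 4 - 1/(-42) = 4 - 1*(-1/42) = 4 + 1/42 = 169/42 ≈ 4.0238)
G(A, n) = 1/(-1 + A)
u(d) = 77/26 (u(d) = 3 + 1/(-1 - 5*5) = 3 + 1/(-1 - 25) = 3 + 1/(-26) = 3 - 1/26 = 77/26)
u(R)**2 = (77/26)**2 = 5929/676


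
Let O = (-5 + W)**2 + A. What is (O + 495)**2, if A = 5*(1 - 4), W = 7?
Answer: 234256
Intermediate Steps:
A = -15 (A = 5*(-3) = -15)
O = -11 (O = (-5 + 7)**2 - 15 = 2**2 - 15 = 4 - 15 = -11)
(O + 495)**2 = (-11 + 495)**2 = 484**2 = 234256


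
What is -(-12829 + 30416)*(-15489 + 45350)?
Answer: -525165407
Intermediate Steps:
-(-12829 + 30416)*(-15489 + 45350) = -17587*29861 = -1*525165407 = -525165407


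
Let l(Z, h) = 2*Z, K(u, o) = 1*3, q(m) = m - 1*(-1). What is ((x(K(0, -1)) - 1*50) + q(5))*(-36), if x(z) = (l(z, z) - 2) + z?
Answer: 1332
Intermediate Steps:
q(m) = 1 + m (q(m) = m + 1 = 1 + m)
K(u, o) = 3
x(z) = -2 + 3*z (x(z) = (2*z - 2) + z = (-2 + 2*z) + z = -2 + 3*z)
((x(K(0, -1)) - 1*50) + q(5))*(-36) = (((-2 + 3*3) - 1*50) + (1 + 5))*(-36) = (((-2 + 9) - 50) + 6)*(-36) = ((7 - 50) + 6)*(-36) = (-43 + 6)*(-36) = -37*(-36) = 1332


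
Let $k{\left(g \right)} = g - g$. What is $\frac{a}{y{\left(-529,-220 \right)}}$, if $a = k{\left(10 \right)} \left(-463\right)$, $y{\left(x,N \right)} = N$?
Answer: $0$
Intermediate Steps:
$k{\left(g \right)} = 0$
$a = 0$ ($a = 0 \left(-463\right) = 0$)
$\frac{a}{y{\left(-529,-220 \right)}} = \frac{0}{-220} = 0 \left(- \frac{1}{220}\right) = 0$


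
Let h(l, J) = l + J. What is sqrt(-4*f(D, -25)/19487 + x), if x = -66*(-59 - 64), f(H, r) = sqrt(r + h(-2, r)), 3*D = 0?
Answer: sqrt(3082755045942 - 155896*I*sqrt(13))/19487 ≈ 90.1 - 8.2141e-6*I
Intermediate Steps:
h(l, J) = J + l
D = 0 (D = (1/3)*0 = 0)
f(H, r) = sqrt(-2 + 2*r) (f(H, r) = sqrt(r + (r - 2)) = sqrt(r + (-2 + r)) = sqrt(-2 + 2*r))
x = 8118 (x = -66*(-123) = 8118)
sqrt(-4*f(D, -25)/19487 + x) = sqrt(-4*sqrt(-2 + 2*(-25))/19487 + 8118) = sqrt(-4*sqrt(-2 - 50)*(1/19487) + 8118) = sqrt(-8*I*sqrt(13)*(1/19487) + 8118) = sqrt(-8*I*sqrt(13)/19487 + 8118) = sqrt(8118 - 8*I*sqrt(13)/19487)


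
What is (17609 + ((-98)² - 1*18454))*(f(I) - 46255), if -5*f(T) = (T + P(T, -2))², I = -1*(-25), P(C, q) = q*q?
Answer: -2033104044/5 ≈ -4.0662e+8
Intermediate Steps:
P(C, q) = q²
I = 25
f(T) = -(4 + T)²/5 (f(T) = -(T + (-2)²)²/5 = -(T + 4)²/5 = -(4 + T)²/5)
(17609 + ((-98)² - 1*18454))*(f(I) - 46255) = (17609 + ((-98)² - 1*18454))*(-(4 + 25)²/5 - 46255) = (17609 + (9604 - 18454))*(-⅕*29² - 46255) = (17609 - 8850)*(-⅕*841 - 46255) = 8759*(-841/5 - 46255) = 8759*(-232116/5) = -2033104044/5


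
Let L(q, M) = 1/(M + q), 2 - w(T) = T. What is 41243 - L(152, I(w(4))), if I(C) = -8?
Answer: 5938991/144 ≈ 41243.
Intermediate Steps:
w(T) = 2 - T
41243 - L(152, I(w(4))) = 41243 - 1/(-8 + 152) = 41243 - 1/144 = 5938991/144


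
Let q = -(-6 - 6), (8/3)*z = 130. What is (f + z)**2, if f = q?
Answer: 59049/16 ≈ 3690.6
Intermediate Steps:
z = 195/4 (z = (3/8)*130 = 195/4 ≈ 48.750)
q = 12 (q = -1*(-12) = 12)
f = 12
(f + z)**2 = (12 + 195/4)**2 = (243/4)**2 = 59049/16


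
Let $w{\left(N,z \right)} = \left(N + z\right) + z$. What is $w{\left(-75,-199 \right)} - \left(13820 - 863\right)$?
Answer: $-13430$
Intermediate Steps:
$w{\left(N,z \right)} = N + 2 z$
$w{\left(-75,-199 \right)} - \left(13820 - 863\right) = \left(-75 + 2 \left(-199\right)\right) - \left(13820 - 863\right) = \left(-75 - 398\right) - 12957 = -473 - 12957 = -13430$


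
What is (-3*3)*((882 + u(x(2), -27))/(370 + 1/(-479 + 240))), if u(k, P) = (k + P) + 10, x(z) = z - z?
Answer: -1860615/88429 ≈ -21.041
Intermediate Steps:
x(z) = 0
u(k, P) = 10 + P + k (u(k, P) = (P + k) + 10 = 10 + P + k)
(-3*3)*((882 + u(x(2), -27))/(370 + 1/(-479 + 240))) = (-3*3)*((882 + (10 - 27 + 0))/(370 + 1/(-479 + 240))) = -9*(882 - 17)/(370 + 1/(-239)) = -7785/(370 - 1/239) = -7785/88429/239 = -7785*239/88429 = -9*206735/88429 = -1860615/88429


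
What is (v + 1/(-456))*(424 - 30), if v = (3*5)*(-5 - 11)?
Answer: -21559877/228 ≈ -94561.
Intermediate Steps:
v = -240 (v = 15*(-16) = -240)
(v + 1/(-456))*(424 - 30) = (-240 + 1/(-456))*(424 - 30) = (-240 - 1/456)*394 = -109441/456*394 = -21559877/228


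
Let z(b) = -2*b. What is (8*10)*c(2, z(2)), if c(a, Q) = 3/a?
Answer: 120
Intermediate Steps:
(8*10)*c(2, z(2)) = (8*10)*(3/2) = 80*(3*(½)) = 80*(3/2) = 120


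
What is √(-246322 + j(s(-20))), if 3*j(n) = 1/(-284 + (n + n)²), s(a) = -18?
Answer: I*√567605695569/1518 ≈ 496.31*I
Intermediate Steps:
j(n) = 1/(3*(-284 + 4*n²)) (j(n) = 1/(3*(-284 + (n + n)²)) = 1/(3*(-284 + (2*n)²)) = 1/(3*(-284 + 4*n²)))
√(-246322 + j(s(-20))) = √(-246322 + 1/(12*(-71 + (-18)²))) = √(-246322 + 1/(12*(-71 + 324))) = √(-246322 + (1/12)/253) = √(-246322 + (1/12)*(1/253)) = √(-246322 + 1/3036) = √(-747833591/3036) = I*√567605695569/1518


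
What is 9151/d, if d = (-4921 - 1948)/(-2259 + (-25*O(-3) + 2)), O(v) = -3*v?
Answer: 22712782/6869 ≈ 3306.6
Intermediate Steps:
d = 6869/2482 (d = (-4921 - 1948)/(-2259 + (-(-75)*(-3) + 2)) = -6869/(-2259 + (-25*9 + 2)) = -6869/(-2259 + (-225 + 2)) = -6869/(-2259 - 223) = -6869/(-2482) = -6869*(-1/2482) = 6869/2482 ≈ 2.7675)
9151/d = 9151/(6869/2482) = 9151*(2482/6869) = 22712782/6869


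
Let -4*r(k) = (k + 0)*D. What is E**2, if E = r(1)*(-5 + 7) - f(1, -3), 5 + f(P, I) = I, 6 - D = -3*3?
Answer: 1/4 ≈ 0.25000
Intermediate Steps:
D = 15 (D = 6 - (-3)*3 = 6 - 1*(-9) = 6 + 9 = 15)
f(P, I) = -5 + I
r(k) = -15*k/4 (r(k) = -(k + 0)*15/4 = -k*15/4 = -15*k/4)
E = 1/2 (E = (-15/4*1)*(-5 + 7) - (-5 - 3) = -15/4*2 - 1*(-8) = -15/2 + 8 = 1/2 ≈ 0.50000)
E**2 = (1/2)**2 = 1/4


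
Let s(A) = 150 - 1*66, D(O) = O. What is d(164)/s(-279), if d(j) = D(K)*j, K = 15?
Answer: 205/7 ≈ 29.286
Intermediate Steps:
s(A) = 84 (s(A) = 150 - 66 = 84)
d(j) = 15*j
d(164)/s(-279) = (15*164)/84 = 2460*(1/84) = 205/7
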